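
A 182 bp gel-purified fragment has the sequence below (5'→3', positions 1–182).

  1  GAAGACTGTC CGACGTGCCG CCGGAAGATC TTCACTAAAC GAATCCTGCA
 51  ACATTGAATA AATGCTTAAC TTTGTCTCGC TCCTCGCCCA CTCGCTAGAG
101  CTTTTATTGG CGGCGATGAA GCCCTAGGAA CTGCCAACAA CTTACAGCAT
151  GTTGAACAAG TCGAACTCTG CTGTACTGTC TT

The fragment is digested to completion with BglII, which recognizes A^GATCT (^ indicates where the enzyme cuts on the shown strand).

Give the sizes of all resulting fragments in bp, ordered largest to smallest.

The BglII site (AGATCT) starts at position 26.
BglII cuts after the first base of each site, so after position 26.
Linear molecule, 1 cut → 2 fragments:
  1–26 → 26 bp
  27–182 → 156 bp
Sorted largest to smallest: 156, 26 bp.

156, 26 bp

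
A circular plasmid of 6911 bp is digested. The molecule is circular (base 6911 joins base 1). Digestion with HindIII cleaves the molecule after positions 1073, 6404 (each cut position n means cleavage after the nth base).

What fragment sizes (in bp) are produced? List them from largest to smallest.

5331, 1580 bp

Circular molecule, 2 cuts → 2 fragments:
  6404 − 1073 = 5331 bp
  wrap: 6911 − 6404 + 1073 = 1580 bp
Sorted largest to smallest: 5331, 1580 bp.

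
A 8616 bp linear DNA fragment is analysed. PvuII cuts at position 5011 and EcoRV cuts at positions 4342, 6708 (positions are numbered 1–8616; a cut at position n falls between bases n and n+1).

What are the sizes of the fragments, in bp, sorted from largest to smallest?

Combined cut positions (sorted): 4342, 5011, 6708.
Linear molecule, 3 cuts → 4 fragments:
  4342 − 0 = 4342 bp
  5011 − 4342 = 669 bp
  6708 − 5011 = 1697 bp
  8616 − 6708 = 1908 bp
Sorted largest to smallest: 4342, 1908, 1697, 669 bp.

4342, 1908, 1697, 669 bp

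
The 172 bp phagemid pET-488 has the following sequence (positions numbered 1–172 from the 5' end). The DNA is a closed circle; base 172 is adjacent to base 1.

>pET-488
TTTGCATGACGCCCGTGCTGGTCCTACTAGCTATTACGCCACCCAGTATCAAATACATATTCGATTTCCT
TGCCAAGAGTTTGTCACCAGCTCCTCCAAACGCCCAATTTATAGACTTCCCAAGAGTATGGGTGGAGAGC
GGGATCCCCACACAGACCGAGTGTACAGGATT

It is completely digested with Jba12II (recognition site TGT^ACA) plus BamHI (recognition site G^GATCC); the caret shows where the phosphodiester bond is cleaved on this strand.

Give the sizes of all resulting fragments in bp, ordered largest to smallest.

The Jba12II site (TGTACA) starts at position 162.
Jba12II cuts after base 3 of each site, so after position 164.
The BamHI site (GGATCC) starts at position 142.
BamHI cuts after the first base of each site, so after position 142.
Combined cut positions: 142, 164.
Circular molecule, 2 cuts → 2 fragments:
  143–164 → 22 bp
  165–172 then 1–142 → 8 + 142 = 150 bp
Sorted largest to smallest: 150, 22 bp.

150, 22 bp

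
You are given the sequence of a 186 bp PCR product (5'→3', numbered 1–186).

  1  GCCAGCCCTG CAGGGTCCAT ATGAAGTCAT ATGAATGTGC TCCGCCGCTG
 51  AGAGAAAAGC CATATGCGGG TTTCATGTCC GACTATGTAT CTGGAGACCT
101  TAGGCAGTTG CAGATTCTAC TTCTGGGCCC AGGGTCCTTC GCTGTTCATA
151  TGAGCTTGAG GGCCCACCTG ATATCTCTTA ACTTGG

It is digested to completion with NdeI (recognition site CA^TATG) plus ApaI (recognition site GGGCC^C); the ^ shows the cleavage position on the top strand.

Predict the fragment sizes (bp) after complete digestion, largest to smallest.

67, 33, 22, 19, 19, 16, 10 bp

NdeI sites (CATATG) start at positions 18, 28, 61, 147.
NdeI cuts after base 2 of each site, so after positions 19, 29, 62, 148.
ApaI sites (GGGCCC) start at positions 125, 160.
ApaI cuts after base 5 of each site (before the last base), so after positions 129, 164.
Combined cut positions: 19, 29, 62, 129, 148, 164.
Linear molecule, 6 cuts → 7 fragments:
  1–19 → 19 bp
  20–29 → 10 bp
  30–62 → 33 bp
  63–129 → 67 bp
  130–148 → 19 bp
  149–164 → 16 bp
  165–186 → 22 bp
Sorted largest to smallest: 67, 33, 22, 19, 19, 16, 10 bp.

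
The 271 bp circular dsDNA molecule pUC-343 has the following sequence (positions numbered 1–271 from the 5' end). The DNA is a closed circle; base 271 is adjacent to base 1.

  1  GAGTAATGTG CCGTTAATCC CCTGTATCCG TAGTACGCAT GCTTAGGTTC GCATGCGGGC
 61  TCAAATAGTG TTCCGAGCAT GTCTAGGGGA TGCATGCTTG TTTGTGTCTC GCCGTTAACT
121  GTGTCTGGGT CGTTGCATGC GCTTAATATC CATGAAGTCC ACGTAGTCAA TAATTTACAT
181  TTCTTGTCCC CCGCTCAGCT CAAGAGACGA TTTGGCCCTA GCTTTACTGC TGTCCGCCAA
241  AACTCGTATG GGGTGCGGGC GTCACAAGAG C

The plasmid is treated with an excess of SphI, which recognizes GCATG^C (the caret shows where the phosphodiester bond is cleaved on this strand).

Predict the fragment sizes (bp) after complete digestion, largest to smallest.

173, 43, 41, 14 bp

SphI sites (GCATGC) start at positions 37, 51, 92, 135.
SphI cuts after base 5 of each site (before the last base), so after positions 41, 55, 96, 139.
Circular molecule, 4 cuts → 4 fragments:
  42–55 → 14 bp
  56–96 → 41 bp
  97–139 → 43 bp
  140–271 then 1–41 → 132 + 41 = 173 bp
Sorted largest to smallest: 173, 43, 41, 14 bp.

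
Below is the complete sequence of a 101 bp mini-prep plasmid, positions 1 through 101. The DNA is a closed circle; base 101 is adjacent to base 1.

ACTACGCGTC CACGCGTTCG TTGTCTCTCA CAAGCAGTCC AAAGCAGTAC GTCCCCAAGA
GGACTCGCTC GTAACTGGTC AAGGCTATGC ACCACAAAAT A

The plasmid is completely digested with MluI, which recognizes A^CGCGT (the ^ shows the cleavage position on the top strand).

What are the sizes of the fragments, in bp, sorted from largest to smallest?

93, 8 bp

MluI sites (ACGCGT) start at positions 4, 12.
MluI cuts after the first base of each site, so after positions 4, 12.
Circular molecule, 2 cuts → 2 fragments:
  5–12 → 8 bp
  13–101 then 1–4 → 89 + 4 = 93 bp
Sorted largest to smallest: 93, 8 bp.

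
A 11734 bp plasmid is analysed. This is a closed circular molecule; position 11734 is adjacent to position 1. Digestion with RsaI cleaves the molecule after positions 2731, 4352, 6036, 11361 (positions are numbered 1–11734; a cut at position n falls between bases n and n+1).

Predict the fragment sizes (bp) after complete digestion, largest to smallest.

5325, 3104, 1684, 1621 bp

Circular molecule, 4 cuts → 4 fragments:
  4352 − 2731 = 1621 bp
  6036 − 4352 = 1684 bp
  11361 − 6036 = 5325 bp
  wrap: 11734 − 11361 + 2731 = 3104 bp
Sorted largest to smallest: 5325, 3104, 1684, 1621 bp.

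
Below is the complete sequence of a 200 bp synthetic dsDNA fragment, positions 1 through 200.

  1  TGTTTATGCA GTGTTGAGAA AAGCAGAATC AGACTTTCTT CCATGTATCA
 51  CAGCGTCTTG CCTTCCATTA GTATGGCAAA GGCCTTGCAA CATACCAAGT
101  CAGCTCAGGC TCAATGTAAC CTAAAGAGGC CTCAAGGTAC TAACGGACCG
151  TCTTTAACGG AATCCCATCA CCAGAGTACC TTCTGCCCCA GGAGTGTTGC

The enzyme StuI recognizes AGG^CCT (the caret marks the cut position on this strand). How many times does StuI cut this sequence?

2

AGGCCT occurs starting at positions 80, 127.
StuI cuts at 2 sites.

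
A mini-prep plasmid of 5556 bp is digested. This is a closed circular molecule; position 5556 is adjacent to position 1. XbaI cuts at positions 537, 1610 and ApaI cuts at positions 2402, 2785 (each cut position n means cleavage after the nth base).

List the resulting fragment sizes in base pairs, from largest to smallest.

3308, 1073, 792, 383 bp

Combined cut positions (sorted): 537, 1610, 2402, 2785.
Circular molecule, 4 cuts → 4 fragments:
  1610 − 537 = 1073 bp
  2402 − 1610 = 792 bp
  2785 − 2402 = 383 bp
  wrap: 5556 − 2785 + 537 = 3308 bp
Sorted largest to smallest: 3308, 1073, 792, 383 bp.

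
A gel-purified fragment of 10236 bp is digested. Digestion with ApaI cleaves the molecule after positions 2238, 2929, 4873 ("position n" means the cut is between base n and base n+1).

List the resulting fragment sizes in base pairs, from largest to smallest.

Linear molecule, 3 cuts → 4 fragments:
  2238 − 0 = 2238 bp
  2929 − 2238 = 691 bp
  4873 − 2929 = 1944 bp
  10236 − 4873 = 5363 bp
Sorted largest to smallest: 5363, 2238, 1944, 691 bp.

5363, 2238, 1944, 691 bp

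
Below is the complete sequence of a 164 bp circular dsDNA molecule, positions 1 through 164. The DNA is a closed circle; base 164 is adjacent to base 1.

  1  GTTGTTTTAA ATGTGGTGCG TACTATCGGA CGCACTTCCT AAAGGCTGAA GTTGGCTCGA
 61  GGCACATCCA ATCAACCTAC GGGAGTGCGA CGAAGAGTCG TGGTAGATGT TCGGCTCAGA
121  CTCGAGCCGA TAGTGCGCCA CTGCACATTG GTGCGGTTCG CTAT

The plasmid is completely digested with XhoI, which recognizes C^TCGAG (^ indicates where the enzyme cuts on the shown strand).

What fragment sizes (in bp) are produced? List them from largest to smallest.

XhoI sites (CTCGAG) start at positions 56, 121.
XhoI cuts after the first base of each site, so after positions 56, 121.
Circular molecule, 2 cuts → 2 fragments:
  57–121 → 65 bp
  122–164 then 1–56 → 43 + 56 = 99 bp
Sorted largest to smallest: 99, 65 bp.

99, 65 bp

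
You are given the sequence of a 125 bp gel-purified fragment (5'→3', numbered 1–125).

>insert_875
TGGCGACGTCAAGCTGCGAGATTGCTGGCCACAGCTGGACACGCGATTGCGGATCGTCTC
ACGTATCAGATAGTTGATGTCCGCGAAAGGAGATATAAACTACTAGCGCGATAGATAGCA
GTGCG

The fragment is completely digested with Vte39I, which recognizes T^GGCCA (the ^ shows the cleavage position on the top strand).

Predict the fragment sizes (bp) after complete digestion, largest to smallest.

99, 26 bp

The Vte39I site (TGGCCA) starts at position 26.
Vte39I cuts after the first base of each site, so after position 26.
Linear molecule, 1 cut → 2 fragments:
  1–26 → 26 bp
  27–125 → 99 bp
Sorted largest to smallest: 99, 26 bp.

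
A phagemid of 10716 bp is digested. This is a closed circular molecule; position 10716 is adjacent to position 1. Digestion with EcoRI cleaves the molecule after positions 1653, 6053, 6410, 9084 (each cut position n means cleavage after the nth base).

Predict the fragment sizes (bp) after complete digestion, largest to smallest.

Circular molecule, 4 cuts → 4 fragments:
  6053 − 1653 = 4400 bp
  6410 − 6053 = 357 bp
  9084 − 6410 = 2674 bp
  wrap: 10716 − 9084 + 1653 = 3285 bp
Sorted largest to smallest: 4400, 3285, 2674, 357 bp.

4400, 3285, 2674, 357 bp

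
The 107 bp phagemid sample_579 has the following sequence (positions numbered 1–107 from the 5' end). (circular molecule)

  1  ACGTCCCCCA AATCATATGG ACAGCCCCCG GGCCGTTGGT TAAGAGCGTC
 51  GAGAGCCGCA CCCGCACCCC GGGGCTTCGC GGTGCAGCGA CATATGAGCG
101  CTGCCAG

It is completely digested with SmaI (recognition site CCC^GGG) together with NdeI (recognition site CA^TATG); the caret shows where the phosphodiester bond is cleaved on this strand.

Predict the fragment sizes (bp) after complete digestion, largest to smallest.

41, 30, 22, 14 bp

SmaI sites (CCCGGG) start at positions 27, 68.
SmaI cuts after base 3 of each site, so after positions 29, 70.
NdeI sites (CATATG) start at positions 14, 91.
NdeI cuts after base 2 of each site, so after positions 15, 92.
Combined cut positions: 15, 29, 70, 92.
Circular molecule, 4 cuts → 4 fragments:
  16–29 → 14 bp
  30–70 → 41 bp
  71–92 → 22 bp
  93–107 then 1–15 → 15 + 15 = 30 bp
Sorted largest to smallest: 41, 30, 22, 14 bp.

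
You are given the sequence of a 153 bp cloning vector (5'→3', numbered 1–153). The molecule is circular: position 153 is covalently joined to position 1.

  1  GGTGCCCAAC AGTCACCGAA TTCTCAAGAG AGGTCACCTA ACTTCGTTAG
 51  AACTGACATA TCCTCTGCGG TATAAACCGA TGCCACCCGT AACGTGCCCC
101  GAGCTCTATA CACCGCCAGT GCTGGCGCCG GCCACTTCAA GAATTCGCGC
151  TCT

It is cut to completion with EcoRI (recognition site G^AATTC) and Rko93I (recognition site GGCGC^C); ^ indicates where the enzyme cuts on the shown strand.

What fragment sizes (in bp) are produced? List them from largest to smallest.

110, 30, 13 bp

EcoRI sites (GAATTC) start at positions 18, 141.
EcoRI cuts after the first base of each site, so after positions 18, 141.
The Rko93I site (GGCGCC) starts at position 124.
Rko93I cuts after base 5 of each site (before the last base), so after position 128.
Combined cut positions: 18, 128, 141.
Circular molecule, 3 cuts → 3 fragments:
  19–128 → 110 bp
  129–141 → 13 bp
  142–153 then 1–18 → 12 + 18 = 30 bp
Sorted largest to smallest: 110, 30, 13 bp.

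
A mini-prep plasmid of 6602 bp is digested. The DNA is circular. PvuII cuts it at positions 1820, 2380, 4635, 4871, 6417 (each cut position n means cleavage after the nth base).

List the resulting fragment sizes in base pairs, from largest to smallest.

Circular molecule, 5 cuts → 5 fragments:
  2380 − 1820 = 560 bp
  4635 − 2380 = 2255 bp
  4871 − 4635 = 236 bp
  6417 − 4871 = 1546 bp
  wrap: 6602 − 6417 + 1820 = 2005 bp
Sorted largest to smallest: 2255, 2005, 1546, 560, 236 bp.

2255, 2005, 1546, 560, 236 bp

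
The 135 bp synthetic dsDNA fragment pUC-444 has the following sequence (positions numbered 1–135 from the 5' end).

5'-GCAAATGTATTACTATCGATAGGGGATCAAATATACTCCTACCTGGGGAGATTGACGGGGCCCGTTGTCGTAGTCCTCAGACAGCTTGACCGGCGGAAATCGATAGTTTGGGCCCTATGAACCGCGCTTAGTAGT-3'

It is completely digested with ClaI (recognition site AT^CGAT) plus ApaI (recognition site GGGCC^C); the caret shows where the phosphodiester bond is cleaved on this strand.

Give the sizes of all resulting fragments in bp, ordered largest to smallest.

ClaI sites (ATCGAT) start at positions 15, 99.
ClaI cuts after base 2 of each site, so after positions 16, 100.
ApaI sites (GGGCCC) start at positions 58, 110.
ApaI cuts after base 5 of each site (before the last base), so after positions 62, 114.
Combined cut positions: 16, 62, 100, 114.
Linear molecule, 4 cuts → 5 fragments:
  1–16 → 16 bp
  17–62 → 46 bp
  63–100 → 38 bp
  101–114 → 14 bp
  115–135 → 21 bp
Sorted largest to smallest: 46, 38, 21, 16, 14 bp.

46, 38, 21, 16, 14 bp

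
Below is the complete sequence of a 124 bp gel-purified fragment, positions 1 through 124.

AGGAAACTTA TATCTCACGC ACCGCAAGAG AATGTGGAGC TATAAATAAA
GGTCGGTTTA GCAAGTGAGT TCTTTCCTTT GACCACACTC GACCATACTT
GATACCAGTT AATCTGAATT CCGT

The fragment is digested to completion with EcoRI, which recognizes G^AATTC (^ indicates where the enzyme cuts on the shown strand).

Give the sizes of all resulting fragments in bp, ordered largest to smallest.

The EcoRI site (GAATTC) starts at position 116.
EcoRI cuts after the first base of each site, so after position 116.
Linear molecule, 1 cut → 2 fragments:
  1–116 → 116 bp
  117–124 → 8 bp
Sorted largest to smallest: 116, 8 bp.

116, 8 bp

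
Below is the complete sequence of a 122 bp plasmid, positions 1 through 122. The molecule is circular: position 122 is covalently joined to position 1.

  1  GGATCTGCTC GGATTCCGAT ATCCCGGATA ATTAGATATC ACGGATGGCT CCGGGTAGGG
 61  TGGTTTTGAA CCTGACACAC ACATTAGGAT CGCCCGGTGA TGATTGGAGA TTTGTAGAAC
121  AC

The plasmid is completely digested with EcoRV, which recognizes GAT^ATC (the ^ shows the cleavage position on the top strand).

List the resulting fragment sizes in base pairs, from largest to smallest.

EcoRV sites (GATATC) start at positions 18, 35.
EcoRV cuts after base 3 of each site, so after positions 20, 37.
Circular molecule, 2 cuts → 2 fragments:
  21–37 → 17 bp
  38–122 then 1–20 → 85 + 20 = 105 bp
Sorted largest to smallest: 105, 17 bp.

105, 17 bp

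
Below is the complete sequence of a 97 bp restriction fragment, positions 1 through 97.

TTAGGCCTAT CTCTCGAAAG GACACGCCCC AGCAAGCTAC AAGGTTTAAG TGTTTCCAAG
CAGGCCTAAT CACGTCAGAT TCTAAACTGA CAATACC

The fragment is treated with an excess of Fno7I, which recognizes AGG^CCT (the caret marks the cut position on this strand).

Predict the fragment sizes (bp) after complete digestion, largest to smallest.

Fno7I sites (AGGCCT) start at positions 3, 62.
Fno7I cuts after base 3 of each site, so after positions 5, 64.
Linear molecule, 2 cuts → 3 fragments:
  1–5 → 5 bp
  6–64 → 59 bp
  65–97 → 33 bp
Sorted largest to smallest: 59, 33, 5 bp.

59, 33, 5 bp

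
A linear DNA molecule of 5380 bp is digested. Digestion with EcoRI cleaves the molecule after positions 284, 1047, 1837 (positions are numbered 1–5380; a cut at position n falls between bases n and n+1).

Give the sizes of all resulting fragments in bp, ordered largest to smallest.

Linear molecule, 3 cuts → 4 fragments:
  284 − 0 = 284 bp
  1047 − 284 = 763 bp
  1837 − 1047 = 790 bp
  5380 − 1837 = 3543 bp
Sorted largest to smallest: 3543, 790, 763, 284 bp.

3543, 790, 763, 284 bp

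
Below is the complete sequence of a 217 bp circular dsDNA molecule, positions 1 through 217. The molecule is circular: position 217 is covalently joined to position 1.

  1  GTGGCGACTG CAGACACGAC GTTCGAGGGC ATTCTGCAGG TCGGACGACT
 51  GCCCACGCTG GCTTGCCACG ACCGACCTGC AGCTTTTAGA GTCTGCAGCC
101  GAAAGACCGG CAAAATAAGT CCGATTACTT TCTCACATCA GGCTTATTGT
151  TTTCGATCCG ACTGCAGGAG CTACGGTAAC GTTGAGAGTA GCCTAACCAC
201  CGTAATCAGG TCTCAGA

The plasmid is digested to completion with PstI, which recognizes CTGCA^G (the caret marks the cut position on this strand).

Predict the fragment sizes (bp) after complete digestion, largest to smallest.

PstI sites (CTGCAG) start at positions 8, 34, 77, 93, 162.
PstI cuts after base 5 of each site (before the last base), so after positions 12, 38, 81, 97, 166.
Circular molecule, 5 cuts → 5 fragments:
  13–38 → 26 bp
  39–81 → 43 bp
  82–97 → 16 bp
  98–166 → 69 bp
  167–217 then 1–12 → 51 + 12 = 63 bp
Sorted largest to smallest: 69, 63, 43, 26, 16 bp.

69, 63, 43, 26, 16 bp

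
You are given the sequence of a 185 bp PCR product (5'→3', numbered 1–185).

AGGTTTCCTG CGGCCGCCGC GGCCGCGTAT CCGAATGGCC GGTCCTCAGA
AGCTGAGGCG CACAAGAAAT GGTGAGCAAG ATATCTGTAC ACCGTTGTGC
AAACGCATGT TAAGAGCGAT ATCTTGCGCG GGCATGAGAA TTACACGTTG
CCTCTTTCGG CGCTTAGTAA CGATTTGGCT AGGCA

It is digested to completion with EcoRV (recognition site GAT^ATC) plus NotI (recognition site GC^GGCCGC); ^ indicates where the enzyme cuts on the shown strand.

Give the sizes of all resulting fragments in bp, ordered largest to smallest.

65, 62, 38, 11, 9 bp

EcoRV sites (GATATC) start at positions 80, 118.
EcoRV cuts after base 3 of each site, so after positions 82, 120.
NotI sites (GCGGCCGC) start at positions 10, 19.
NotI cuts after base 2 of each site, so after positions 11, 20.
Combined cut positions: 11, 20, 82, 120.
Linear molecule, 4 cuts → 5 fragments:
  1–11 → 11 bp
  12–20 → 9 bp
  21–82 → 62 bp
  83–120 → 38 bp
  121–185 → 65 bp
Sorted largest to smallest: 65, 62, 38, 11, 9 bp.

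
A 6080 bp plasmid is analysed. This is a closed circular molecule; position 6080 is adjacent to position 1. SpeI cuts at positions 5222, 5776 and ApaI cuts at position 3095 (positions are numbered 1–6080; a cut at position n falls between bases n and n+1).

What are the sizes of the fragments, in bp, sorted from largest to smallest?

3399, 2127, 554 bp

Combined cut positions (sorted): 3095, 5222, 5776.
Circular molecule, 3 cuts → 3 fragments:
  5222 − 3095 = 2127 bp
  5776 − 5222 = 554 bp
  wrap: 6080 − 5776 + 3095 = 3399 bp
Sorted largest to smallest: 3399, 2127, 554 bp.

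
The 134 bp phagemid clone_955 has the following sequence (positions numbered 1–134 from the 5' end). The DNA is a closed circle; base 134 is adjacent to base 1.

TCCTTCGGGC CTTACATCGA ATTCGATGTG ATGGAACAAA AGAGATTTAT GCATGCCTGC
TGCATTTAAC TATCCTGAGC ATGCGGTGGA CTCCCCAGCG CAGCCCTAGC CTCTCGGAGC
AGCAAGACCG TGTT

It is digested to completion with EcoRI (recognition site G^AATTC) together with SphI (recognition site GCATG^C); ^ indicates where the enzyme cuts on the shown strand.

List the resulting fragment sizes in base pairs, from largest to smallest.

70, 36, 28 bp

The EcoRI site (GAATTC) starts at position 19.
EcoRI cuts after the first base of each site, so after position 19.
SphI sites (GCATGC) start at positions 51, 79.
SphI cuts after base 5 of each site (before the last base), so after positions 55, 83.
Combined cut positions: 19, 55, 83.
Circular molecule, 3 cuts → 3 fragments:
  20–55 → 36 bp
  56–83 → 28 bp
  84–134 then 1–19 → 51 + 19 = 70 bp
Sorted largest to smallest: 70, 36, 28 bp.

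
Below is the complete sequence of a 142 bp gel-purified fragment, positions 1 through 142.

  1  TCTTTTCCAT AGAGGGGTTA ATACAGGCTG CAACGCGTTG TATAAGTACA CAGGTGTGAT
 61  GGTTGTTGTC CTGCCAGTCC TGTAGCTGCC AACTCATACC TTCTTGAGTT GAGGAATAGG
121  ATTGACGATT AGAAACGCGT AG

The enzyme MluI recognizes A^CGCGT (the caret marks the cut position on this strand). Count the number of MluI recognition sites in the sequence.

2

ACGCGT occurs starting at positions 33, 135.
MluI cuts at 2 sites.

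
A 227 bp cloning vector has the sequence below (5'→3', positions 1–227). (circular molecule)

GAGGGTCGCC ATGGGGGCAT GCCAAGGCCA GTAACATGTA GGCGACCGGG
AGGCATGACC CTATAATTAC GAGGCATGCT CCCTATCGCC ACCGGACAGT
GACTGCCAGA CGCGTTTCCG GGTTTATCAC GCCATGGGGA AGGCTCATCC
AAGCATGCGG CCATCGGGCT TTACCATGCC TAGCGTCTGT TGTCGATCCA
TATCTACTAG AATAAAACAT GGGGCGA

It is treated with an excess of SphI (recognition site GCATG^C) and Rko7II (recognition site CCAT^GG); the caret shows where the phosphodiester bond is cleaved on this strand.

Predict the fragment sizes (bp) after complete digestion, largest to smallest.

SphI sites (GCATGC) start at positions 17, 74, 153.
SphI cuts after base 5 of each site (before the last base), so after positions 21, 78, 157.
Rko7II sites (CCATGG) start at positions 9, 132.
Rko7II cuts after base 4 of each site, so after positions 12, 135.
Combined cut positions: 12, 21, 78, 135, 157.
Circular molecule, 5 cuts → 5 fragments:
  13–21 → 9 bp
  22–78 → 57 bp
  79–135 → 57 bp
  136–157 → 22 bp
  158–227 then 1–12 → 70 + 12 = 82 bp
Sorted largest to smallest: 82, 57, 57, 22, 9 bp.

82, 57, 57, 22, 9 bp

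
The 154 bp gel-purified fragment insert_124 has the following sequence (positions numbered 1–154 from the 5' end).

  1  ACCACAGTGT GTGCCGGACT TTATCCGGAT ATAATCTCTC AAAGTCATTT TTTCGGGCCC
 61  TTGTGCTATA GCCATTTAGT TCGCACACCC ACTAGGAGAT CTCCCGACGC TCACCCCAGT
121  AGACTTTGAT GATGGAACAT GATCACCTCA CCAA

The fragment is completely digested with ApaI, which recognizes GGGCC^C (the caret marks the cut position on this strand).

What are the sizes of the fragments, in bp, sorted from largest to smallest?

95, 59 bp

The ApaI site (GGGCCC) starts at position 55.
ApaI cuts after base 5 of each site (before the last base), so after position 59.
Linear molecule, 1 cut → 2 fragments:
  1–59 → 59 bp
  60–154 → 95 bp
Sorted largest to smallest: 95, 59 bp.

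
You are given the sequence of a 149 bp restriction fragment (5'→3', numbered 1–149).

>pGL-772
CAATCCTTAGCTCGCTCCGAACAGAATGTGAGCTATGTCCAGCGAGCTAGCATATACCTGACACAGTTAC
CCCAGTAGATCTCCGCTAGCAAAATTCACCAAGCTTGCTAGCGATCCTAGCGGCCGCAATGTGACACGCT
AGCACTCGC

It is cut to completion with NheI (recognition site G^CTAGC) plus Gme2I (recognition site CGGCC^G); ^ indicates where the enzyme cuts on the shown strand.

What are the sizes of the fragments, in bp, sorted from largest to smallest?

NheI sites (GCTAGC) start at positions 46, 85, 107, 138.
NheI cuts after the first base of each site, so after positions 46, 85, 107, 138.
The Gme2I site (CGGCCG) starts at position 121.
Gme2I cuts after base 5 of each site (before the last base), so after position 125.
Combined cut positions: 46, 85, 107, 125, 138.
Linear molecule, 5 cuts → 6 fragments:
  1–46 → 46 bp
  47–85 → 39 bp
  86–107 → 22 bp
  108–125 → 18 bp
  126–138 → 13 bp
  139–149 → 11 bp
Sorted largest to smallest: 46, 39, 22, 18, 13, 11 bp.

46, 39, 22, 18, 13, 11 bp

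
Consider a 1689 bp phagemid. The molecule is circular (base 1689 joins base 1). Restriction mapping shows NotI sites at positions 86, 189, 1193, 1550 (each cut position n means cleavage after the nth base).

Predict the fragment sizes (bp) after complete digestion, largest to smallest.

Circular molecule, 4 cuts → 4 fragments:
  189 − 86 = 103 bp
  1193 − 189 = 1004 bp
  1550 − 1193 = 357 bp
  wrap: 1689 − 1550 + 86 = 225 bp
Sorted largest to smallest: 1004, 357, 225, 103 bp.

1004, 357, 225, 103 bp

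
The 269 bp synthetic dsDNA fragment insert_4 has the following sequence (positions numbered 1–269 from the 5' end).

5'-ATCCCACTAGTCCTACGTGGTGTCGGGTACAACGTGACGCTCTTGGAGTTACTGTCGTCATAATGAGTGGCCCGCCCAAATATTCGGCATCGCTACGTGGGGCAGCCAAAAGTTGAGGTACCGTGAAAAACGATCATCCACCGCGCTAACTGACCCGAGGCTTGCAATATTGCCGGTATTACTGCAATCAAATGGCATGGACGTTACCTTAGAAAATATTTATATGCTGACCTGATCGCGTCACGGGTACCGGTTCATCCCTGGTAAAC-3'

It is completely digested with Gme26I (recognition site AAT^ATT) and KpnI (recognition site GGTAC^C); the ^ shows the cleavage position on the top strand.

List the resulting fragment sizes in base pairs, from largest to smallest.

81, 49, 47, 40, 33, 19 bp

Gme26I sites (AATATT) start at positions 79, 166, 215.
Gme26I cuts after base 3 of each site, so after positions 81, 168, 217.
KpnI sites (GGTACC) start at positions 117, 246.
KpnI cuts after base 5 of each site (before the last base), so after positions 121, 250.
Combined cut positions: 81, 121, 168, 217, 250.
Linear molecule, 5 cuts → 6 fragments:
  1–81 → 81 bp
  82–121 → 40 bp
  122–168 → 47 bp
  169–217 → 49 bp
  218–250 → 33 bp
  251–269 → 19 bp
Sorted largest to smallest: 81, 49, 47, 40, 33, 19 bp.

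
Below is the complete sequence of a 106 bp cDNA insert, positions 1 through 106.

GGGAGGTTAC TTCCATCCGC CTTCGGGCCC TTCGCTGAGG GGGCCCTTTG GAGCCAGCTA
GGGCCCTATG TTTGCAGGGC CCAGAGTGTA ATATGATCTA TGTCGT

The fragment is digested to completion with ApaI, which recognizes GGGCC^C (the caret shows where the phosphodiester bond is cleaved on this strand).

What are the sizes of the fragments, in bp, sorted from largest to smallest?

ApaI sites (GGGCCC) start at positions 25, 41, 61, 77.
ApaI cuts after base 5 of each site (before the last base), so after positions 29, 45, 65, 81.
Linear molecule, 4 cuts → 5 fragments:
  1–29 → 29 bp
  30–45 → 16 bp
  46–65 → 20 bp
  66–81 → 16 bp
  82–106 → 25 bp
Sorted largest to smallest: 29, 25, 20, 16, 16 bp.

29, 25, 20, 16, 16 bp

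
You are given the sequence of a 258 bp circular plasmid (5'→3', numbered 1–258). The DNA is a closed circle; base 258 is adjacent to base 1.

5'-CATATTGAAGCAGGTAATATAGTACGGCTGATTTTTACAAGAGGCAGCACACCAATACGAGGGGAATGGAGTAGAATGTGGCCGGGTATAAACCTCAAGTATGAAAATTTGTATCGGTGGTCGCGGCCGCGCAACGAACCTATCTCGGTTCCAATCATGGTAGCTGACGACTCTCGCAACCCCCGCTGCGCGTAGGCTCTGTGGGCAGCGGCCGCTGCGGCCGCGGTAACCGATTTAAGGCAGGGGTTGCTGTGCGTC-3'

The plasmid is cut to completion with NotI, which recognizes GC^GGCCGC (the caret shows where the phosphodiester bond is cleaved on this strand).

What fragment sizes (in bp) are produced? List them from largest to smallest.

NotI sites (GCGGCCGC) start at positions 123, 208, 217.
NotI cuts after base 2 of each site, so after positions 124, 209, 218.
Circular molecule, 3 cuts → 3 fragments:
  125–209 → 85 bp
  210–218 → 9 bp
  219–258 then 1–124 → 40 + 124 = 164 bp
Sorted largest to smallest: 164, 85, 9 bp.

164, 85, 9 bp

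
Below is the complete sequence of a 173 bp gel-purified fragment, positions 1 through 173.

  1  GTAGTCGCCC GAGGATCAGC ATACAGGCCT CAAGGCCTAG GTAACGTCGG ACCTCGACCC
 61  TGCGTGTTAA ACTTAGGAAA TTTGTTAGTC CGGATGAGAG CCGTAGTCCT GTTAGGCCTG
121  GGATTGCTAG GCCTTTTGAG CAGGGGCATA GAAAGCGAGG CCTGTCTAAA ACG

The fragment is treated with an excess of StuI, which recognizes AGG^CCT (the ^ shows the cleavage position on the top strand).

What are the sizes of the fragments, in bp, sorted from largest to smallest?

StuI sites (AGGCCT) start at positions 25, 33, 114, 129, 158.
StuI cuts after base 3 of each site, so after positions 27, 35, 116, 131, 160.
Linear molecule, 5 cuts → 6 fragments:
  1–27 → 27 bp
  28–35 → 8 bp
  36–116 → 81 bp
  117–131 → 15 bp
  132–160 → 29 bp
  161–173 → 13 bp
Sorted largest to smallest: 81, 29, 27, 15, 13, 8 bp.

81, 29, 27, 15, 13, 8 bp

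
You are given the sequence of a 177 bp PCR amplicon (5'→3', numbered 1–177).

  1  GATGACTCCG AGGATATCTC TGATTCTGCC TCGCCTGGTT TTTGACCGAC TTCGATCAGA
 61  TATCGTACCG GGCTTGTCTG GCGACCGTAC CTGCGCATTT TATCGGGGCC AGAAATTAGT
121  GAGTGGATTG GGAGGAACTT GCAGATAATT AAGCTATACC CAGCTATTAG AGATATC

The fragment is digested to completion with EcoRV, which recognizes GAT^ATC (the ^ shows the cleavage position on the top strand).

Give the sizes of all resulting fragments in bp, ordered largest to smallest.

113, 46, 15, 3 bp

EcoRV sites (GATATC) start at positions 13, 59, 172.
EcoRV cuts after base 3 of each site, so after positions 15, 61, 174.
Linear molecule, 3 cuts → 4 fragments:
  1–15 → 15 bp
  16–61 → 46 bp
  62–174 → 113 bp
  175–177 → 3 bp
Sorted largest to smallest: 113, 46, 15, 3 bp.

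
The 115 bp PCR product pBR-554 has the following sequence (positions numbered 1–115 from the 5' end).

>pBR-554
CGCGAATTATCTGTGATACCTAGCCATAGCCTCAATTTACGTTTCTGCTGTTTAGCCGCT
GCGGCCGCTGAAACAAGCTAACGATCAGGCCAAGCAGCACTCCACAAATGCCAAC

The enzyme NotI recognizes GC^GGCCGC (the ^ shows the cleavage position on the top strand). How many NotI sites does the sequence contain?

GCGGCCGC occurs starting at position 61.
NotI cuts at 1 site.

1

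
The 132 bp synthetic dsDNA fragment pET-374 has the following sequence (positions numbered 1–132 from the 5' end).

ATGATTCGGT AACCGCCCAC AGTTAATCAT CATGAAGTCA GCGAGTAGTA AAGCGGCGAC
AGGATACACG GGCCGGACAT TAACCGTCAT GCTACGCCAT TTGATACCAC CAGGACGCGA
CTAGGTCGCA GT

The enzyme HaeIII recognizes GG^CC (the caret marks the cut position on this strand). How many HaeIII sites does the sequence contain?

GGCC occurs starting at position 71.
HaeIII cuts at 1 site.

1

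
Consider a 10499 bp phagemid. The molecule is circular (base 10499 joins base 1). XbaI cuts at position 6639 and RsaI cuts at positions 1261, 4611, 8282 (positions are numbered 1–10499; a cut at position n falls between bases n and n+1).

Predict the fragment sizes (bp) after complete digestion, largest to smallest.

Combined cut positions (sorted): 1261, 4611, 6639, 8282.
Circular molecule, 4 cuts → 4 fragments:
  4611 − 1261 = 3350 bp
  6639 − 4611 = 2028 bp
  8282 − 6639 = 1643 bp
  wrap: 10499 − 8282 + 1261 = 3478 bp
Sorted largest to smallest: 3478, 3350, 2028, 1643 bp.

3478, 3350, 2028, 1643 bp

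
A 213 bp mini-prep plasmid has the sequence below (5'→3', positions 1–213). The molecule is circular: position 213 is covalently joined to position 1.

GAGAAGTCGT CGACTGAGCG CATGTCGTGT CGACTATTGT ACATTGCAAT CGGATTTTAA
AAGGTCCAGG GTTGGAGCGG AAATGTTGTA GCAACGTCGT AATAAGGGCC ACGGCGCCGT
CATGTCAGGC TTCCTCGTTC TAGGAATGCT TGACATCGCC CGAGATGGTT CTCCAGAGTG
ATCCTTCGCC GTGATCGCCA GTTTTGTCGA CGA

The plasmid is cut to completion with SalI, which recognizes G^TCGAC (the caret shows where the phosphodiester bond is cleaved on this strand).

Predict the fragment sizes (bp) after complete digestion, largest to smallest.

SalI sites (GTCGAC) start at positions 9, 29, 206.
SalI cuts after the first base of each site, so after positions 9, 29, 206.
Circular molecule, 3 cuts → 3 fragments:
  10–29 → 20 bp
  30–206 → 177 bp
  207–213 then 1–9 → 7 + 9 = 16 bp
Sorted largest to smallest: 177, 20, 16 bp.

177, 20, 16 bp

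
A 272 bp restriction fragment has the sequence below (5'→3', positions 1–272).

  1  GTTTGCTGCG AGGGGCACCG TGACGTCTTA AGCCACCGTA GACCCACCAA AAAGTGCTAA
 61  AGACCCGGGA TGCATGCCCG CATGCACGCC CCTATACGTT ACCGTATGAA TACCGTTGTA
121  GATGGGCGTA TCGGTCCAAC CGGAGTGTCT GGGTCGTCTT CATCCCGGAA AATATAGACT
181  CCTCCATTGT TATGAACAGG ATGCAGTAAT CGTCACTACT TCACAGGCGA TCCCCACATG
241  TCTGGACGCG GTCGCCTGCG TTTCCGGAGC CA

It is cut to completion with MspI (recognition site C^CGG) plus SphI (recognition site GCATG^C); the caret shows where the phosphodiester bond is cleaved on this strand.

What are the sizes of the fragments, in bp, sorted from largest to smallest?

99, 65, 56, 25, 11, 8, 8 bp

MspI sites (CCGG) start at positions 65, 140, 165, 264.
MspI cuts after the first base of each site, so after positions 65, 140, 165, 264.
SphI sites (GCATGC) start at positions 72, 80.
SphI cuts after base 5 of each site (before the last base), so after positions 76, 84.
Combined cut positions: 65, 76, 84, 140, 165, 264.
Linear molecule, 6 cuts → 7 fragments:
  1–65 → 65 bp
  66–76 → 11 bp
  77–84 → 8 bp
  85–140 → 56 bp
  141–165 → 25 bp
  166–264 → 99 bp
  265–272 → 8 bp
Sorted largest to smallest: 99, 65, 56, 25, 11, 8, 8 bp.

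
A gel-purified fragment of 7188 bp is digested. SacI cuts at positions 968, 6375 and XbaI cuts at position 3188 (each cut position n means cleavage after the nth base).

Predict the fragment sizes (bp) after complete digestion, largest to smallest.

3187, 2220, 968, 813 bp

Combined cut positions (sorted): 968, 3188, 6375.
Linear molecule, 3 cuts → 4 fragments:
  968 − 0 = 968 bp
  3188 − 968 = 2220 bp
  6375 − 3188 = 3187 bp
  7188 − 6375 = 813 bp
Sorted largest to smallest: 3187, 2220, 968, 813 bp.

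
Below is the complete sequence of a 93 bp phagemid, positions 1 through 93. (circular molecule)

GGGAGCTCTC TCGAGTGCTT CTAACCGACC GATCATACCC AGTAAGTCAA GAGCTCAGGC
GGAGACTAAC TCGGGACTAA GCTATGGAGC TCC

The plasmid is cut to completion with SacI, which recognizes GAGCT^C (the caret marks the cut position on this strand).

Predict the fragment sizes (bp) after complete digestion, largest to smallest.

SacI sites (GAGCTC) start at positions 3, 51, 87.
SacI cuts after base 5 of each site (before the last base), so after positions 7, 55, 91.
Circular molecule, 3 cuts → 3 fragments:
  8–55 → 48 bp
  56–91 → 36 bp
  92–93 then 1–7 → 2 + 7 = 9 bp
Sorted largest to smallest: 48, 36, 9 bp.

48, 36, 9 bp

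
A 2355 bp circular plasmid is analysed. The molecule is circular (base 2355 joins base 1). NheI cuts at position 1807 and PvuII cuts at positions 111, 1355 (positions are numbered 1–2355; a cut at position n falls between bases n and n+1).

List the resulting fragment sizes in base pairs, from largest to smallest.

1244, 659, 452 bp

Combined cut positions (sorted): 111, 1355, 1807.
Circular molecule, 3 cuts → 3 fragments:
  1355 − 111 = 1244 bp
  1807 − 1355 = 452 bp
  wrap: 2355 − 1807 + 111 = 659 bp
Sorted largest to smallest: 1244, 659, 452 bp.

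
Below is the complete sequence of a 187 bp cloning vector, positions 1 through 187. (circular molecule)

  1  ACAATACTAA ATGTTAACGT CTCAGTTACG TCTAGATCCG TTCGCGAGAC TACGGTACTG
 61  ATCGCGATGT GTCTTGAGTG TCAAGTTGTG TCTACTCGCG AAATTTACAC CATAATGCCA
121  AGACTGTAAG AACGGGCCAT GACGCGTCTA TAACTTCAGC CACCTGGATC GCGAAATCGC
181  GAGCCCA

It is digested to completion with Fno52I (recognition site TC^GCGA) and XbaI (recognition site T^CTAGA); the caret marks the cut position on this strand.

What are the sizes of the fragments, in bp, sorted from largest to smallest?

73, 40, 34, 20, 12, 8 bp

Fno52I sites (TCGCGA) start at positions 42, 62, 96, 169, 177.
Fno52I cuts after base 2 of each site, so after positions 43, 63, 97, 170, 178.
The XbaI site (TCTAGA) starts at position 31.
XbaI cuts after the first base of each site, so after position 31.
Combined cut positions: 31, 43, 63, 97, 170, 178.
Circular molecule, 6 cuts → 6 fragments:
  32–43 → 12 bp
  44–63 → 20 bp
  64–97 → 34 bp
  98–170 → 73 bp
  171–178 → 8 bp
  179–187 then 1–31 → 9 + 31 = 40 bp
Sorted largest to smallest: 73, 40, 34, 20, 12, 8 bp.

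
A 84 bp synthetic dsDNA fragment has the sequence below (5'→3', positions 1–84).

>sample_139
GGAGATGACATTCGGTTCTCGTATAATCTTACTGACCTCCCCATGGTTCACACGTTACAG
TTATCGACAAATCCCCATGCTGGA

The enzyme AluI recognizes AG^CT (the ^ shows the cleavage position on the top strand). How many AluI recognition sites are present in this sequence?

No occurrence of AGCT is present in the sequence.
AluI does not cut: 0 sites.

0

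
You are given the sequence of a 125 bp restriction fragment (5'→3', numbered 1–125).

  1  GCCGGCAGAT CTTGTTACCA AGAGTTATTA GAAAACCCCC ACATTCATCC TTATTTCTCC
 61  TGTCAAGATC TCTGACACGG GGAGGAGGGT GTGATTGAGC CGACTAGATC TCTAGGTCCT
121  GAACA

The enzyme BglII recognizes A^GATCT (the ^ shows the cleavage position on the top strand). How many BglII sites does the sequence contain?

AGATCT occurs starting at positions 7, 66, 106.
BglII cuts at 3 sites.

3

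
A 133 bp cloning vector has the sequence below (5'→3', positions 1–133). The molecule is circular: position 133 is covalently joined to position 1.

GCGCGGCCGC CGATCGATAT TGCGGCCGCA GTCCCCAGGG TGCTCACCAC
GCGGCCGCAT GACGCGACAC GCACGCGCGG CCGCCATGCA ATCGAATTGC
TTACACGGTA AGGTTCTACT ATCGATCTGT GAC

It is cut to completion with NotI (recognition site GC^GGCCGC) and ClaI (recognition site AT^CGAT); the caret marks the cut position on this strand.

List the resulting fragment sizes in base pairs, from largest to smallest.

NotI sites (GCGGCCGC) start at positions 3, 22, 51, 77.
NotI cuts after base 2 of each site, so after positions 4, 23, 52, 78.
ClaI sites (ATCGAT) start at positions 13, 121.
ClaI cuts after base 2 of each site, so after positions 14, 122.
Combined cut positions: 4, 14, 23, 52, 78, 122.
Circular molecule, 6 cuts → 6 fragments:
  5–14 → 10 bp
  15–23 → 9 bp
  24–52 → 29 bp
  53–78 → 26 bp
  79–122 → 44 bp
  123–133 then 1–4 → 11 + 4 = 15 bp
Sorted largest to smallest: 44, 29, 26, 15, 10, 9 bp.

44, 29, 26, 15, 10, 9 bp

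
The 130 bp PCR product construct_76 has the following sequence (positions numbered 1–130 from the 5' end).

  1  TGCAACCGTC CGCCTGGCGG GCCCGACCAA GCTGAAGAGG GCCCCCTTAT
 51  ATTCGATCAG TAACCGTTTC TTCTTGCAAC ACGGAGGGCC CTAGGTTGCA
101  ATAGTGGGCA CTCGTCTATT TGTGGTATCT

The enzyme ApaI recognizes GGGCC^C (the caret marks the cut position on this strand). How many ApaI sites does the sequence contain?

3

GGGCCC occurs starting at positions 19, 39, 86.
ApaI cuts at 3 sites.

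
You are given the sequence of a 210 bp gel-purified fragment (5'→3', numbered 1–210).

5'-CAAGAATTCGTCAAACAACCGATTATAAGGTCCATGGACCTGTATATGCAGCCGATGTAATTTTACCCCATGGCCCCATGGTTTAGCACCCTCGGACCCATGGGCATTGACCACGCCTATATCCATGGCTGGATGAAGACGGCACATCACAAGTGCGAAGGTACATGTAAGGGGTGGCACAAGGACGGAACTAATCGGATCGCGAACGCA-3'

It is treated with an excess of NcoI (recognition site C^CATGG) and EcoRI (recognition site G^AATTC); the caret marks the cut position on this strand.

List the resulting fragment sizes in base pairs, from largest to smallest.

NcoI sites (CCATGG) start at positions 32, 68, 76, 98, 123.
NcoI cuts after the first base of each site, so after positions 32, 68, 76, 98, 123.
The EcoRI site (GAATTC) starts at position 4.
EcoRI cuts after the first base of each site, so after position 4.
Combined cut positions: 4, 32, 68, 76, 98, 123.
Linear molecule, 6 cuts → 7 fragments:
  1–4 → 4 bp
  5–32 → 28 bp
  33–68 → 36 bp
  69–76 → 8 bp
  77–98 → 22 bp
  99–123 → 25 bp
  124–210 → 87 bp
Sorted largest to smallest: 87, 36, 28, 25, 22, 8, 4 bp.

87, 36, 28, 25, 22, 8, 4 bp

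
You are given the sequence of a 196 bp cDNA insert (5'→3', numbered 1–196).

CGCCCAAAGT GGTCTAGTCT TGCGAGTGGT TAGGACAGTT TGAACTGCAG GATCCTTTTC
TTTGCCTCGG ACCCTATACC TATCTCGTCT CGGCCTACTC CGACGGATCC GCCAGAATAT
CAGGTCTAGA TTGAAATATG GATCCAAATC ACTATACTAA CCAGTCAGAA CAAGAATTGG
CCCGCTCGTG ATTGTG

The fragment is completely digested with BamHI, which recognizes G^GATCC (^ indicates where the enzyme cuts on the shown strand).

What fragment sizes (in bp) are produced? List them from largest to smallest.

56, 55, 50, 35 bp

BamHI sites (GGATCC) start at positions 50, 105, 140.
BamHI cuts after the first base of each site, so after positions 50, 105, 140.
Linear molecule, 3 cuts → 4 fragments:
  1–50 → 50 bp
  51–105 → 55 bp
  106–140 → 35 bp
  141–196 → 56 bp
Sorted largest to smallest: 56, 55, 50, 35 bp.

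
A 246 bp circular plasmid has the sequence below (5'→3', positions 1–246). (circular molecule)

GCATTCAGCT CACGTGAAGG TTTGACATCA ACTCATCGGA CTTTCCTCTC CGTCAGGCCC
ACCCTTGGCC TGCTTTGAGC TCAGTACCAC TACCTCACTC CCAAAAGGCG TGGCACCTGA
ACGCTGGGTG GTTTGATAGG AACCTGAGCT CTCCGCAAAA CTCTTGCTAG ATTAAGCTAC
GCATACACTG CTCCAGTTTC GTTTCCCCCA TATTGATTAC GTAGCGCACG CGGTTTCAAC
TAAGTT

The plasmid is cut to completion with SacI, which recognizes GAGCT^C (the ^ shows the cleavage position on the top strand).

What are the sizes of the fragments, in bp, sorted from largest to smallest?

177, 69 bp

SacI sites (GAGCTC) start at positions 77, 146.
SacI cuts after base 5 of each site (before the last base), so after positions 81, 150.
Circular molecule, 2 cuts → 2 fragments:
  82–150 → 69 bp
  151–246 then 1–81 → 96 + 81 = 177 bp
Sorted largest to smallest: 177, 69 bp.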